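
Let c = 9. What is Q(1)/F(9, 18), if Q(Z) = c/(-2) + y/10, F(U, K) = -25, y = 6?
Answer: 39/250 ≈ 0.15600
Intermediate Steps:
Q(Z) = -39/10 (Q(Z) = 9/(-2) + 6/10 = 9*(-½) + 6*(⅒) = -9/2 + ⅗ = -39/10)
Q(1)/F(9, 18) = -39/10/(-25) = -39/10*(-1/25) = 39/250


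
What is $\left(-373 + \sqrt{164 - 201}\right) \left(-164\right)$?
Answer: $61172 - 164 i \sqrt{37} \approx 61172.0 - 997.57 i$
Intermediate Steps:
$\left(-373 + \sqrt{164 - 201}\right) \left(-164\right) = \left(-373 + \sqrt{-37}\right) \left(-164\right) = \left(-373 + i \sqrt{37}\right) \left(-164\right) = 61172 - 164 i \sqrt{37}$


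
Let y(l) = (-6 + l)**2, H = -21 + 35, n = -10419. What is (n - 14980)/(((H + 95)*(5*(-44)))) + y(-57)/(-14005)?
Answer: 947405/1221236 ≈ 0.77578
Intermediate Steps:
H = 14
(n - 14980)/(((H + 95)*(5*(-44)))) + y(-57)/(-14005) = (-10419 - 14980)/(((14 + 95)*(5*(-44)))) + (-6 - 57)**2/(-14005) = -25399/(109*(-220)) + (-63)**2*(-1/14005) = -25399/(-23980) + 3969*(-1/14005) = -25399*(-1/23980) - 3969/14005 = 2309/2180 - 3969/14005 = 947405/1221236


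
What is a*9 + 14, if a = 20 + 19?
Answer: 365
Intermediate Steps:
a = 39
a*9 + 14 = 39*9 + 14 = 351 + 14 = 365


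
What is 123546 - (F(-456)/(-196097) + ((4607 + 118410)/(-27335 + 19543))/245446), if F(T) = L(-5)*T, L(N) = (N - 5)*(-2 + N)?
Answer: 46334445429625480393/375038499449504 ≈ 1.2355e+5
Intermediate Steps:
L(N) = (-5 + N)*(-2 + N)
F(T) = 70*T (F(T) = (10 + (-5)**2 - 7*(-5))*T = (10 + 25 + 35)*T = 70*T)
123546 - (F(-456)/(-196097) + ((4607 + 118410)/(-27335 + 19543))/245446) = 123546 - ((70*(-456))/(-196097) + ((4607 + 118410)/(-27335 + 19543))/245446) = 123546 - (-31920*(-1/196097) + (123017/(-7792))*(1/245446)) = 123546 - (31920/196097 + (123017*(-1/7792))*(1/245446)) = 123546 - (31920/196097 - 123017/7792*1/245446) = 123546 - (31920/196097 - 123017/1912515232) = 123546 - 1*61023362940791/375038499449504 = 123546 - 61023362940791/375038499449504 = 46334445429625480393/375038499449504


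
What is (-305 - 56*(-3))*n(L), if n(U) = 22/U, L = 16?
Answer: -1507/8 ≈ -188.38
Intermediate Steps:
(-305 - 56*(-3))*n(L) = (-305 - 56*(-3))*(22/16) = (-305 + 168)*(22*(1/16)) = -137*11/8 = -1507/8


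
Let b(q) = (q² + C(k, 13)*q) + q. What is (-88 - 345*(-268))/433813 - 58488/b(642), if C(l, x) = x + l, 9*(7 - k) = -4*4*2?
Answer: 21233658080/278461528009 ≈ 0.076253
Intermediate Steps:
k = 95/9 (k = 7 - (-4*4)*2/9 = 7 - (-16)*2/9 = 7 - ⅑*(-32) = 7 + 32/9 = 95/9 ≈ 10.556)
C(l, x) = l + x
b(q) = q² + 221*q/9 (b(q) = (q² + (95/9 + 13)*q) + q = (q² + 212*q/9) + q = q² + 221*q/9)
(-88 - 345*(-268))/433813 - 58488/b(642) = (-88 - 345*(-268))/433813 - 58488*3/(214*(221 + 9*642)) = (-88 + 92460)*(1/433813) - 58488*3/(214*(221 + 5778)) = 92372*(1/433813) - 58488/((⅑)*642*5999) = 92372/433813 - 58488/1283786/3 = 92372/433813 - 58488*3/1283786 = 92372/433813 - 87732/641893 = 21233658080/278461528009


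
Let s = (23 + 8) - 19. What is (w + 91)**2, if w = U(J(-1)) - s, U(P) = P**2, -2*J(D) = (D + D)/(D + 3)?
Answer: 100489/16 ≈ 6280.6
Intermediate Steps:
J(D) = -D/(3 + D) (J(D) = -(D + D)/(2*(D + 3)) = -2*D/(2*(3 + D)) = -D/(3 + D))
s = 12 (s = 31 - 19 = 12)
w = -47/4 (w = (-1*(-1)/(3 - 1))**2 - 1*12 = (-1*(-1)/2)**2 - 12 = (-1*(-1)*1/2)**2 - 12 = (1/2)**2 - 12 = 1/4 - 12 = -47/4 ≈ -11.750)
(w + 91)**2 = (-47/4 + 91)**2 = (317/4)**2 = 100489/16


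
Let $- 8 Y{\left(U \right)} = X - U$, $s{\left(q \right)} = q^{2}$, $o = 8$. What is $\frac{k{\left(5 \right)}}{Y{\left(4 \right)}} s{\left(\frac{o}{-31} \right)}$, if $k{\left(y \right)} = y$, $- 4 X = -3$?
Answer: $\frac{10240}{12493} \approx 0.81966$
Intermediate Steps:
$X = \frac{3}{4}$ ($X = \left(- \frac{1}{4}\right) \left(-3\right) = \frac{3}{4} \approx 0.75$)
$Y{\left(U \right)} = - \frac{3}{32} + \frac{U}{8}$ ($Y{\left(U \right)} = - \frac{\frac{3}{4} - U}{8} = - \frac{3}{32} + \frac{U}{8}$)
$\frac{k{\left(5 \right)}}{Y{\left(4 \right)}} s{\left(\frac{o}{-31} \right)} = \frac{5}{- \frac{3}{32} + \frac{1}{8} \cdot 4} \left(\frac{8}{-31}\right)^{2} = \frac{5}{- \frac{3}{32} + \frac{1}{2}} \left(8 \left(- \frac{1}{31}\right)\right)^{2} = \frac{5}{\frac{13}{32}} \left(- \frac{8}{31}\right)^{2} = 5 \cdot \frac{32}{13} \cdot \frac{64}{961} = \frac{160}{13} \cdot \frac{64}{961} = \frac{10240}{12493}$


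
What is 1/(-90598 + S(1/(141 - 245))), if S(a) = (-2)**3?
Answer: -1/90606 ≈ -1.1037e-5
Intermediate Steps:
S(a) = -8
1/(-90598 + S(1/(141 - 245))) = 1/(-90598 - 8) = 1/(-90606) = -1/90606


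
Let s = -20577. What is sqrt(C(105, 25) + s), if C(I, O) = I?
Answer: 2*I*sqrt(5118) ≈ 143.08*I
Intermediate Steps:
sqrt(C(105, 25) + s) = sqrt(105 - 20577) = sqrt(-20472) = 2*I*sqrt(5118)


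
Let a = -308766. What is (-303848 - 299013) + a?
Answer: -911627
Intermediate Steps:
(-303848 - 299013) + a = (-303848 - 299013) - 308766 = -602861 - 308766 = -911627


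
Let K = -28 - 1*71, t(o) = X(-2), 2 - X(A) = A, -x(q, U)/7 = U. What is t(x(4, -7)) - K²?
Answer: -9797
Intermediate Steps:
x(q, U) = -7*U
X(A) = 2 - A
t(o) = 4 (t(o) = 2 - 1*(-2) = 2 + 2 = 4)
K = -99 (K = -28 - 71 = -99)
t(x(4, -7)) - K² = 4 - 1*(-99)² = 4 - 1*9801 = 4 - 9801 = -9797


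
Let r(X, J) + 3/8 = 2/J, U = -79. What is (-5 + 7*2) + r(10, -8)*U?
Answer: 467/8 ≈ 58.375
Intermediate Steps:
r(X, J) = -3/8 + 2/J
(-5 + 7*2) + r(10, -8)*U = (-5 + 7*2) + (-3/8 + 2/(-8))*(-79) = (-5 + 14) + (-3/8 + 2*(-⅛))*(-79) = 9 + (-3/8 - ¼)*(-79) = 9 - 5/8*(-79) = 9 + 395/8 = 467/8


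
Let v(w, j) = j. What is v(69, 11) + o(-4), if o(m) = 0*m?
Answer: 11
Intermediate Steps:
o(m) = 0
v(69, 11) + o(-4) = 11 + 0 = 11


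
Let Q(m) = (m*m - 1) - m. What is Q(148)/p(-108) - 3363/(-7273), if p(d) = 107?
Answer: 158583956/778211 ≈ 203.78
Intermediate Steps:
Q(m) = -1 + m² - m (Q(m) = (m² - 1) - m = (-1 + m²) - m = -1 + m² - m)
Q(148)/p(-108) - 3363/(-7273) = (-1 + 148² - 1*148)/107 - 3363/(-7273) = (-1 + 21904 - 148)*(1/107) - 3363*(-1/7273) = 21755*(1/107) + 3363/7273 = 21755/107 + 3363/7273 = 158583956/778211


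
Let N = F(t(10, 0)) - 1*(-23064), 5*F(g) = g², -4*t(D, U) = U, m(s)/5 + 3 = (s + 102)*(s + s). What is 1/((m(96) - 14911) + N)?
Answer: 1/198218 ≈ 5.0450e-6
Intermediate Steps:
m(s) = -15 + 10*s*(102 + s) (m(s) = -15 + 5*((s + 102)*(s + s)) = -15 + 5*((102 + s)*(2*s)) = -15 + 5*(2*s*(102 + s)) = -15 + 10*s*(102 + s))
t(D, U) = -U/4
F(g) = g²/5
N = 23064 (N = (-¼*0)²/5 - 1*(-23064) = (⅕)*0² + 23064 = (⅕)*0 + 23064 = 0 + 23064 = 23064)
1/((m(96) - 14911) + N) = 1/(((-15 + 10*96² + 1020*96) - 14911) + 23064) = 1/(((-15 + 10*9216 + 97920) - 14911) + 23064) = 1/(((-15 + 92160 + 97920) - 14911) + 23064) = 1/((190065 - 14911) + 23064) = 1/(175154 + 23064) = 1/198218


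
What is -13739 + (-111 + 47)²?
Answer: -9643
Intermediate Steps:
-13739 + (-111 + 47)² = -13739 + (-64)² = -13739 + 4096 = -9643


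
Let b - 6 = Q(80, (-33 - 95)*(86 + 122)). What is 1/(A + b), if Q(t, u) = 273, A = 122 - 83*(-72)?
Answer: 1/6377 ≈ 0.00015681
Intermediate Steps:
A = 6098 (A = 122 + 5976 = 6098)
b = 279 (b = 6 + 273 = 279)
1/(A + b) = 1/(6098 + 279) = 1/6377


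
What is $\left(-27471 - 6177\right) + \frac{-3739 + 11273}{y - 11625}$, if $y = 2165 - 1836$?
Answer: $- \frac{190047671}{5648} \approx -33649.0$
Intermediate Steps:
$y = 329$
$\left(-27471 - 6177\right) + \frac{-3739 + 11273}{y - 11625} = \left(-27471 - 6177\right) + \frac{-3739 + 11273}{329 - 11625} = -33648 + \frac{7534}{-11296} = -33648 + 7534 \left(- \frac{1}{11296}\right) = -33648 - \frac{3767}{5648} = - \frac{190047671}{5648}$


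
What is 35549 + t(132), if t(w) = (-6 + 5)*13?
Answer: 35536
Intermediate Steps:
t(w) = -13 (t(w) = -1*13 = -13)
35549 + t(132) = 35549 - 13 = 35536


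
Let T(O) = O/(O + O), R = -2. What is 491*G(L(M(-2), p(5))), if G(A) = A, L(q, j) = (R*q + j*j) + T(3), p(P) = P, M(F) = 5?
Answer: 15221/2 ≈ 7610.5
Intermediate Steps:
T(O) = 1/2 (T(O) = O/((2*O)) = O*(1/(2*O)) = 1/2)
L(q, j) = 1/2 + j**2 - 2*q (L(q, j) = (-2*q + j*j) + 1/2 = (-2*q + j**2) + 1/2 = (j**2 - 2*q) + 1/2 = 1/2 + j**2 - 2*q)
491*G(L(M(-2), p(5))) = 491*(1/2 + 5**2 - 2*5) = 491*(1/2 + 25 - 10) = 491*(31/2) = 15221/2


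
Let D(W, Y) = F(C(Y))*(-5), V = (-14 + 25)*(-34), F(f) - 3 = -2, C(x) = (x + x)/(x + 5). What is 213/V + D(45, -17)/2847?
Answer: -608281/1064778 ≈ -0.57127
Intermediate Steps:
C(x) = 2*x/(5 + x) (C(x) = (2*x)/(5 + x) = 2*x/(5 + x))
F(f) = 1 (F(f) = 3 - 2 = 1)
V = -374 (V = 11*(-34) = -374)
D(W, Y) = -5 (D(W, Y) = 1*(-5) = -5)
213/V + D(45, -17)/2847 = 213/(-374) - 5/2847 = 213*(-1/374) - 5*1/2847 = -213/374 - 5/2847 = -608281/1064778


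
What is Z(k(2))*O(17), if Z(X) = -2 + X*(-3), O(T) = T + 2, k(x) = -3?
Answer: 133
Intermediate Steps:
O(T) = 2 + T
Z(X) = -2 - 3*X
Z(k(2))*O(17) = (-2 - 3*(-3))*(2 + 17) = (-2 + 9)*19 = 7*19 = 133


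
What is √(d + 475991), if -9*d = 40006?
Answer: √4243913/3 ≈ 686.69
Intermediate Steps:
d = -40006/9 (d = -⅑*40006 = -40006/9 ≈ -4445.1)
√(d + 475991) = √(-40006/9 + 475991) = √(4243913/9) = √4243913/3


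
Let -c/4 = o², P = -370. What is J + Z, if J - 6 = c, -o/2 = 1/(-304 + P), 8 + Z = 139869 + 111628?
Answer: 28562035651/113569 ≈ 2.5150e+5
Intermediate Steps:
Z = 251489 (Z = -8 + (139869 + 111628) = -8 + 251497 = 251489)
o = 1/337 (o = -2/(-304 - 370) = -2/(-674) = -2*(-1/674) = 1/337 ≈ 0.0029674)
c = -4/113569 (c = -4*(1/337)² = -4*1/113569 = -4/113569 ≈ -3.5221e-5)
J = 681410/113569 (J = 6 - 4/113569 = 681410/113569 ≈ 6.0000)
J + Z = 681410/113569 + 251489 = 28562035651/113569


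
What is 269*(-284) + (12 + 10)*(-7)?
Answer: -76550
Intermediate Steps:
269*(-284) + (12 + 10)*(-7) = -76396 + 22*(-7) = -76396 - 154 = -76550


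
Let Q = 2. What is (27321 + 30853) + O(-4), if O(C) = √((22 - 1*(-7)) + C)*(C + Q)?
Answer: 58164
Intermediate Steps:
O(C) = √(29 + C)*(2 + C) (O(C) = √((22 - 1*(-7)) + C)*(C + 2) = √((22 + 7) + C)*(2 + C) = √(29 + C)*(2 + C))
(27321 + 30853) + O(-4) = (27321 + 30853) + √(29 - 4)*(2 - 4) = 58174 + √25*(-2) = 58174 + 5*(-2) = 58174 - 10 = 58164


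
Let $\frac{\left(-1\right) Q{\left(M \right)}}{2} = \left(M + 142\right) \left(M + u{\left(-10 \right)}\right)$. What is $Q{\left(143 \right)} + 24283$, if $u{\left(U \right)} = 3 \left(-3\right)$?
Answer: $-52097$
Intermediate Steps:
$u{\left(U \right)} = -9$
$Q{\left(M \right)} = - 2 \left(-9 + M\right) \left(142 + M\right)$ ($Q{\left(M \right)} = - 2 \left(M + 142\right) \left(M - 9\right) = - 2 \left(142 + M\right) \left(-9 + M\right) = - 2 \left(-9 + M\right) \left(142 + M\right)$)
$Q{\left(143 \right)} + 24283 = \left(2556 - 38038 - 2 \cdot 143^{2}\right) + 24283 = \left(2556 - 38038 - 40898\right) + 24283 = -76380 + 24283 = -52097$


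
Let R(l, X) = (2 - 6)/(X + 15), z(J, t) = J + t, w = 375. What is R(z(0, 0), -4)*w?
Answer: -1500/11 ≈ -136.36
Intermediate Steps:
R(l, X) = -4/(15 + X)
R(z(0, 0), -4)*w = -4/(15 - 4)*375 = -4/11*375 = -1500/11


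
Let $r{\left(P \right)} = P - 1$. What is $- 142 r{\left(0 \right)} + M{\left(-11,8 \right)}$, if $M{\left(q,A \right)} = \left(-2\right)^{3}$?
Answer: $134$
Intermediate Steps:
$M{\left(q,A \right)} = -8$
$r{\left(P \right)} = -1 + P$
$- 142 r{\left(0 \right)} + M{\left(-11,8 \right)} = - 142 \left(-1 + 0\right) - 8 = \left(-142\right) \left(-1\right) - 8 = 142 - 8 = 134$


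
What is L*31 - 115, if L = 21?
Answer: 536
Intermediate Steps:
L*31 - 115 = 21*31 - 115 = 651 - 115 = 536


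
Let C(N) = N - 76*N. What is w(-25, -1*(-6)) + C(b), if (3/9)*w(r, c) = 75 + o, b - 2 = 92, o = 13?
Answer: -6786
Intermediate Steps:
b = 94 (b = 2 + 92 = 94)
w(r, c) = 264 (w(r, c) = 3*(75 + 13) = 3*88 = 264)
C(N) = -75*N
w(-25, -1*(-6)) + C(b) = 264 - 75*94 = 264 - 7050 = -6786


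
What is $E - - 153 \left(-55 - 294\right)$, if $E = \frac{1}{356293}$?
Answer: $- \frac{19024977320}{356293} \approx -53397.0$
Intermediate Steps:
$E = \frac{1}{356293} \approx 2.8067 \cdot 10^{-6}$
$E - - 153 \left(-55 - 294\right) = \frac{1}{356293} - - 153 \left(-55 - 294\right) = \frac{1}{356293} - \left(-153\right) \left(-349\right) = \frac{1}{356293} - 53397 = - \frac{19024977320}{356293}$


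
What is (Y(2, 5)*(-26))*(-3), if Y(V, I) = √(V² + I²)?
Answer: 78*√29 ≈ 420.04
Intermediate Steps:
Y(V, I) = √(I² + V²)
(Y(2, 5)*(-26))*(-3) = (√(5² + 2²)*(-26))*(-3) = (√(25 + 4)*(-26))*(-3) = (√29*(-26))*(-3) = -26*√29*(-3) = 78*√29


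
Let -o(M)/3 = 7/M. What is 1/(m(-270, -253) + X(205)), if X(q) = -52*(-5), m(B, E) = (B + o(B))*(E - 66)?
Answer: 90/7772867 ≈ 1.1579e-5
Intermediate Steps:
o(M) = -21/M
m(B, E) = (-66 + E)*(B - 21/B) (m(B, E) = (B - 21/B)*(E - 66) = (B - 21/B)*(-66 + E) = (-66 + E)*(B - 21/B))
X(q) = 260
1/(m(-270, -253) + X(205)) = 1/((1386 - 21*(-253) + (-270)²*(-66 - 253))/(-270) + 260) = 1/(-(1386 + 5313 + 72900*(-319))/270 + 260) = 1/(-(1386 + 5313 - 23255100)/270 + 260) = 1/(-1/270*(-23248401) + 260) = 1/(7749467/90 + 260) = 1/(7772867/90) = 90/7772867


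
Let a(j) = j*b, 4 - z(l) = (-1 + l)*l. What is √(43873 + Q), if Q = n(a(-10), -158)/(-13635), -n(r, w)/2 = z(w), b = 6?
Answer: √906209550285/4545 ≈ 209.45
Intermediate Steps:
z(l) = 4 - l*(-1 + l) (z(l) = 4 - (-1 + l)*l = 4 - l*(-1 + l))
a(j) = 6*j (a(j) = j*6 = 6*j)
n(r, w) = -8 - 2*w + 2*w² (n(r, w) = -2*(4 + w - w²) = -8 - 2*w + 2*w²)
Q = -50236/13635 (Q = (-8 - 2*(-158) + 2*(-158)²)/(-13635) = (-8 + 316 + 2*24964)*(-1/13635) = (-8 + 316 + 49928)*(-1/13635) = 50236*(-1/13635) = -50236/13635 ≈ -3.6843)
√(43873 + Q) = √(43873 - 50236/13635) = √(598158119/13635) = √906209550285/4545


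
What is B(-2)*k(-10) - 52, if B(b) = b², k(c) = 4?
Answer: -36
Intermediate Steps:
B(-2)*k(-10) - 52 = (-2)²*4 - 52 = 4*4 - 52 = 16 - 52 = -36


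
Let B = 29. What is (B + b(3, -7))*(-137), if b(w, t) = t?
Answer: -3014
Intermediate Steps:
(B + b(3, -7))*(-137) = (29 - 7)*(-137) = 22*(-137) = -3014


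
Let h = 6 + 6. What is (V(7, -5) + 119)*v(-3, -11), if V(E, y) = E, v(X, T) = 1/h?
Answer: 21/2 ≈ 10.500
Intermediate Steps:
h = 12
v(X, T) = 1/12
(V(7, -5) + 119)*v(-3, -11) = (7 + 119)*(1/12) = 126*(1/12) = 21/2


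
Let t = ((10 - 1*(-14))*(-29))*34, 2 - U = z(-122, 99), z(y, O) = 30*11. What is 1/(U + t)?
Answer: -1/23992 ≈ -4.1681e-5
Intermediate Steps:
z(y, O) = 330
U = -328 (U = 2 - 1*330 = 2 - 330 = -328)
t = -23664 (t = ((10 + 14)*(-29))*34 = (24*(-29))*34 = -696*34 = -23664)
1/(U + t) = 1/(-328 - 23664) = 1/(-23992) = -1/23992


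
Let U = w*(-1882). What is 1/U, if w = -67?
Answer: 1/126094 ≈ 7.9306e-6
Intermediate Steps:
U = 126094 (U = -67*(-1882) = 126094)
1/U = 1/126094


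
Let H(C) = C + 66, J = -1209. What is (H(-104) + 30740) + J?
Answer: 29493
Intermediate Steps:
H(C) = 66 + C
(H(-104) + 30740) + J = ((66 - 104) + 30740) - 1209 = (-38 + 30740) - 1209 = 30702 - 1209 = 29493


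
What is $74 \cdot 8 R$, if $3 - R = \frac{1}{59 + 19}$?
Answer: $\frac{68968}{39} \approx 1768.4$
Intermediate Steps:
$R = \frac{233}{78}$ ($R = 3 - \frac{1}{59 + 19} = 3 - \frac{1}{78} = \frac{233}{78} \approx 2.9872$)
$74 \cdot 8 R = 74 \cdot 8 \cdot \frac{233}{78} = 592 \cdot \frac{233}{78} = \frac{68968}{39}$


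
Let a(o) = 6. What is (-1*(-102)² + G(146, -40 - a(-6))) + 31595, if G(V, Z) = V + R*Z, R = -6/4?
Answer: 21406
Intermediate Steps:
R = -3/2 (R = -6*¼ = -3/2 ≈ -1.5000)
G(V, Z) = V - 3*Z/2
(-1*(-102)² + G(146, -40 - a(-6))) + 31595 = (-1*(-102)² + (146 - 3*(-40 - 1*6)/2)) + 31595 = (-1*10404 + (146 - 3*(-40 - 6)/2)) + 31595 = (-10404 + (146 - 3/2*(-46))) + 31595 = (-10404 + (146 + 69)) + 31595 = (-10404 + 215) + 31595 = -10189 + 31595 = 21406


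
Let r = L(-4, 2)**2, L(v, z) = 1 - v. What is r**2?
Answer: 625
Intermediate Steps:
r = 25 (r = (1 - 1*(-4))**2 = (1 + 4)**2 = 5**2 = 25)
r**2 = 25**2 = 625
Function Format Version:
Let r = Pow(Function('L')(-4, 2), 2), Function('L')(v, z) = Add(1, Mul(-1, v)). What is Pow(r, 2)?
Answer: 625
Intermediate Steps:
r = 25 (r = Pow(Add(1, Mul(-1, -4)), 2) = Pow(Add(1, 4), 2) = Pow(5, 2) = 25)
Pow(r, 2) = Pow(25, 2) = 625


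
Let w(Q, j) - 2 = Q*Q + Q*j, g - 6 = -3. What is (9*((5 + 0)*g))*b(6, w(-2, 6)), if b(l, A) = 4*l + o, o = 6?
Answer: 4050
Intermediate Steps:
g = 3 (g = 6 - 3 = 3)
w(Q, j) = 2 + Q**2 + Q*j (w(Q, j) = 2 + (Q*Q + Q*j) = 2 + (Q**2 + Q*j) = 2 + Q**2 + Q*j)
b(l, A) = 6 + 4*l (b(l, A) = 4*l + 6 = 6 + 4*l)
(9*((5 + 0)*g))*b(6, w(-2, 6)) = (9*((5 + 0)*3))*(6 + 4*6) = (9*(5*3))*(6 + 24) = (9*15)*30 = 135*30 = 4050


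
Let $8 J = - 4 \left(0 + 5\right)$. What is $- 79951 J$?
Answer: $\frac{399755}{2} \approx 1.9988 \cdot 10^{5}$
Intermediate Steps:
$J = - \frac{5}{2}$ ($J = \frac{\left(-4\right) \left(0 + 5\right)}{8} = \frac{\left(-4\right) 5}{8} = \frac{1}{8} \left(-20\right) = - \frac{5}{2} \approx -2.5$)
$- 79951 J = \left(-79951\right) \left(- \frac{5}{2}\right) = \frac{399755}{2}$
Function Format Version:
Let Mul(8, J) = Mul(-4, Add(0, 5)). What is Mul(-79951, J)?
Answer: Rational(399755, 2) ≈ 1.9988e+5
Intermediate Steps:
J = Rational(-5, 2) (J = Mul(Rational(1, 8), Mul(-4, Add(0, 5))) = Mul(Rational(1, 8), Mul(-4, 5)) = Mul(Rational(1, 8), -20) = Rational(-5, 2) ≈ -2.5000)
Mul(-79951, J) = Mul(-79951, Rational(-5, 2)) = Rational(399755, 2)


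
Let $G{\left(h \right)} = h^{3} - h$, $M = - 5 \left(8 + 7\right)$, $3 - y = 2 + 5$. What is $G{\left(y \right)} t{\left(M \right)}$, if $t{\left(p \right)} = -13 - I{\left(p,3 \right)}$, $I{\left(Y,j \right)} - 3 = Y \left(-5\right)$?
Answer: $23460$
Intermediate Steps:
$I{\left(Y,j \right)} = 3 - 5 Y$ ($I{\left(Y,j \right)} = 3 + Y \left(-5\right) = 3 - 5 Y$)
$y = -4$ ($y = 3 - \left(2 + 5\right) = 3 - 7 = -4$)
$M = -75$ ($M = \left(-5\right) 15 = -75$)
$t{\left(p \right)} = -16 + 5 p$ ($t{\left(p \right)} = -13 - \left(3 - 5 p\right) = -13 + \left(-3 + 5 p\right) = -16 + 5 p$)
$G{\left(y \right)} t{\left(M \right)} = \left(\left(-4\right)^{3} - -4\right) \left(-16 + 5 \left(-75\right)\right) = \left(-64 + 4\right) \left(-16 - 375\right) = \left(-60\right) \left(-391\right) = 23460$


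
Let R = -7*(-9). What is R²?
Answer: 3969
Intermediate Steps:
R = 63
R² = 63² = 3969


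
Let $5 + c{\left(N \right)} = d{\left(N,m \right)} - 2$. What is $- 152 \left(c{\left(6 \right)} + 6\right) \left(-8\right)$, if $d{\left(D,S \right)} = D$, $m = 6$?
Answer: $6080$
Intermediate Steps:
$c{\left(N \right)} = -7 + N$ ($c{\left(N \right)} = -5 + \left(N - 2\right) = -5 + \left(-2 + N\right) = -7 + N$)
$- 152 \left(c{\left(6 \right)} + 6\right) \left(-8\right) = - 152 \left(\left(-7 + 6\right) + 6\right) \left(-8\right) = - 152 \left(-1 + 6\right) \left(-8\right) = - 152 \cdot 5 \left(-8\right) = \left(-152\right) \left(-40\right) = 6080$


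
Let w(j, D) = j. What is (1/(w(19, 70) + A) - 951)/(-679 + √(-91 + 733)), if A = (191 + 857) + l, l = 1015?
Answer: 1344407099/958550718 + 1979981*√642/958550718 ≈ 1.4549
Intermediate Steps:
A = 2063 (A = (191 + 857) + 1015 = 1048 + 1015 = 2063)
(1/(w(19, 70) + A) - 951)/(-679 + √(-91 + 733)) = (1/(19 + 2063) - 951)/(-679 + √(-91 + 733)) = (1/2082 - 951)/(-679 + √642) = -1979981/(2082*(-679 + √642))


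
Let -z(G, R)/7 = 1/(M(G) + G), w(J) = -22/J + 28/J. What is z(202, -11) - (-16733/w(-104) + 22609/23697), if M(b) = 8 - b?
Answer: -54984717023/189576 ≈ -2.9004e+5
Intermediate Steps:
w(J) = 6/J
z(G, R) = -7/8 (z(G, R) = -7/((8 - G) + G) = -7/8)
z(202, -11) - (-16733/w(-104) + 22609/23697) = -7/8 - (-16733/(6/(-104)) + 22609/23697) = -7/8 - (-16733/(6*(-1/104)) + 22609*(1/23697)) = -7/8 - (-16733/(-3/52) + 22609/23697) = -7/8 - (-16733*(-52/3) + 22609/23697) = -7/8 - (870116/3 + 22609/23697) = -7/8 - 1*6873068893/23697 = -7/8 - 6873068893/23697 = -54984717023/189576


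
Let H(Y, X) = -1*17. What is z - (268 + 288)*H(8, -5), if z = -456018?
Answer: -446566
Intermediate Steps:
H(Y, X) = -17
z - (268 + 288)*H(8, -5) = -456018 - (268 + 288)*(-17) = -456018 - 556*(-17) = -456018 - 1*(-9452) = -456018 + 9452 = -446566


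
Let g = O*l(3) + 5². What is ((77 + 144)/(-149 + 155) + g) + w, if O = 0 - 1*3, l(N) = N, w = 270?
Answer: 1937/6 ≈ 322.83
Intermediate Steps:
O = -3 (O = 0 - 3 = -3)
g = 16 (g = -3*3 + 5² = -9 + 25 = 16)
((77 + 144)/(-149 + 155) + g) + w = ((77 + 144)/(-149 + 155) + 16) + 270 = (221/6 + 16) + 270 = 317/6 + 270 = 1937/6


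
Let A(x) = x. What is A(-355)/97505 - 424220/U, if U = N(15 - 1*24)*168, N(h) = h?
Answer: 2068151717/7371378 ≈ 280.56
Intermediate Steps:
U = -1512 (U = (15 - 1*24)*168 = (15 - 24)*168 = -9*168 = -1512)
A(-355)/97505 - 424220/U = -355/97505 - 424220/(-1512) = -355*1/97505 - 424220*(-1/1512) = -71/19501 + 106055/378 = 2068151717/7371378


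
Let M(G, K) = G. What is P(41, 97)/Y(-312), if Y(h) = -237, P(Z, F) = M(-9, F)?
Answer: 3/79 ≈ 0.037975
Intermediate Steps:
P(Z, F) = -9
P(41, 97)/Y(-312) = -9/(-237) = -9*(-1/237) = 3/79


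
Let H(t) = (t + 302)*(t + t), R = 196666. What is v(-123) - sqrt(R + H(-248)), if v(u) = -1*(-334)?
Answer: 334 - 29*sqrt(202) ≈ -78.167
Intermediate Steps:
v(u) = 334
H(t) = 2*t*(302 + t) (H(t) = (302 + t)*(2*t) = 2*t*(302 + t))
v(-123) - sqrt(R + H(-248)) = 334 - sqrt(196666 + 2*(-248)*(302 - 248)) = 334 - sqrt(196666 + 2*(-248)*54) = 334 - sqrt(196666 - 26784) = 334 - sqrt(169882) = 334 - 29*sqrt(202)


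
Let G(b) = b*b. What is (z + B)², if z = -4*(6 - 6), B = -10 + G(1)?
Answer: 81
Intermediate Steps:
G(b) = b²
B = -9 (B = -10 + 1² = -10 + 1 = -9)
z = 0 (z = -4*0 = 0)
(z + B)² = (0 - 9)² = (-9)² = 81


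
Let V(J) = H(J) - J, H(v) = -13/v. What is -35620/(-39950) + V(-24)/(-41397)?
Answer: 3536593681/3969144360 ≈ 0.89102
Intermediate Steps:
V(J) = -J - 13/J (V(J) = -13/J - J = -J - 13/J)
-35620/(-39950) + V(-24)/(-41397) = -35620/(-39950) + (-1*(-24) - 13/(-24))/(-41397) = -35620*(-1/39950) + (24 - 13*(-1/24))*(-1/41397) = 3562/3995 + (24 + 13/24)*(-1/41397) = 3562/3995 + (589/24)*(-1/41397) = 3562/3995 - 589/993528 = 3536593681/3969144360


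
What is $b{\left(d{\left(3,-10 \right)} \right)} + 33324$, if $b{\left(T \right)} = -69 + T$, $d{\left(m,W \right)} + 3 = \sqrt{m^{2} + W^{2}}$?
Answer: $33252 + \sqrt{109} \approx 33262.0$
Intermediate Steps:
$d{\left(m,W \right)} = -3 + \sqrt{W^{2} + m^{2}}$ ($d{\left(m,W \right)} = -3 + \sqrt{m^{2} + W^{2}} = -3 + \sqrt{W^{2} + m^{2}}$)
$b{\left(d{\left(3,-10 \right)} \right)} + 33324 = \left(-69 - \left(3 - \sqrt{\left(-10\right)^{2} + 3^{2}}\right)\right) + 33324 = \left(-69 - \left(3 - \sqrt{100 + 9}\right)\right) + 33324 = \left(-69 - \left(3 - \sqrt{109}\right)\right) + 33324 = \left(-72 + \sqrt{109}\right) + 33324 = 33252 + \sqrt{109}$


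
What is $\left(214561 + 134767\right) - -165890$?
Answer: $515218$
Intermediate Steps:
$\left(214561 + 134767\right) - -165890 = 349328 + 165890 = 515218$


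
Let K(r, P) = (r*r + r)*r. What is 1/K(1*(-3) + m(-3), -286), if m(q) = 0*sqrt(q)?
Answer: -1/18 ≈ -0.055556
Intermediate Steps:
m(q) = 0
K(r, P) = r*(r + r**2) (K(r, P) = (r**2 + r)*r = (r + r**2)*r = r*(r + r**2))
1/K(1*(-3) + m(-3), -286) = 1/((1*(-3) + 0)**2*(1 + (1*(-3) + 0))) = 1/((-3 + 0)**2*(1 + (-3 + 0))) = 1/((-3)**2*(1 - 3)) = 1/(9*(-2)) = 1/(-18) = -1/18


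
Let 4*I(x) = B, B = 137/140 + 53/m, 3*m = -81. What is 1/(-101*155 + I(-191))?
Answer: -15120/236707321 ≈ -6.3876e-5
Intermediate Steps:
m = -27 (m = (⅓)*(-81) = -27)
B = -3721/3780 (B = 137/140 + 53/(-27) = 137*(1/140) + 53*(-1/27) = 137/140 - 53/27 = -3721/3780 ≈ -0.98439)
I(x) = -3721/15120 (I(x) = (¼)*(-3721/3780) = -3721/15120)
1/(-101*155 + I(-191)) = 1/(-101*155 - 3721/15120) = 1/(-15655 - 3721/15120) = 1/(-236707321/15120) = -15120/236707321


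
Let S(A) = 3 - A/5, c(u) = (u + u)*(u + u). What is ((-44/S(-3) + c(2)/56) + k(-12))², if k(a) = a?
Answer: 2274064/3969 ≈ 572.96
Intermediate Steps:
c(u) = 4*u² (c(u) = (2*u)*(2*u) = 4*u²)
S(A) = 3 - A/5
((-44/S(-3) + c(2)/56) + k(-12))² = ((-44/(3 - ⅕*(-3)) + (4*2²)/56) - 12)² = ((-44/(3 + ⅗) + (4*4)*(1/56)) - 12)² = ((-44/18/5 + 16*(1/56)) - 12)² = ((-44*5/18 + 2/7) - 12)² = ((-110/9 + 2/7) - 12)² = (-752/63 - 12)² = (-1508/63)² = 2274064/3969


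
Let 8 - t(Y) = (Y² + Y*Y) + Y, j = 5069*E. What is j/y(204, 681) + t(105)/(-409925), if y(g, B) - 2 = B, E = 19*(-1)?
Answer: -39465160274/279978775 ≈ -140.96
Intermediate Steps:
E = -19
j = -96311 (j = 5069*(-19) = -96311)
y(g, B) = 2 + B
t(Y) = 8 - Y - 2*Y² (t(Y) = 8 - ((Y² + Y*Y) + Y) = 8 - ((Y² + Y²) + Y) = 8 - (2*Y² + Y) = 8 - (Y + 2*Y²) = 8 + (-Y - 2*Y²) = 8 - Y - 2*Y²)
j/y(204, 681) + t(105)/(-409925) = -96311/(2 + 681) + (8 - 1*105 - 2*105²)/(-409925) = -96311/683 + (8 - 105 - 2*11025)*(-1/409925) = -96311*1/683 + (8 - 105 - 22050)*(-1/409925) = -96311/683 - 22147*(-1/409925) = -96311/683 + 22147/409925 = -39465160274/279978775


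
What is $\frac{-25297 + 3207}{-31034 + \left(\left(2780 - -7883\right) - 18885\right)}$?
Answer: $\frac{11045}{19628} \approx 0.56272$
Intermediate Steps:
$\frac{-25297 + 3207}{-31034 + \left(\left(2780 - -7883\right) - 18885\right)} = - \frac{22090}{-31034 + \left(\left(2780 + 7883\right) - 18885\right)} = - \frac{22090}{-31034 + \left(10663 - 18885\right)} = - \frac{22090}{-31034 - 8222} = - \frac{22090}{-39256} = \left(-22090\right) \left(- \frac{1}{39256}\right) = \frac{11045}{19628}$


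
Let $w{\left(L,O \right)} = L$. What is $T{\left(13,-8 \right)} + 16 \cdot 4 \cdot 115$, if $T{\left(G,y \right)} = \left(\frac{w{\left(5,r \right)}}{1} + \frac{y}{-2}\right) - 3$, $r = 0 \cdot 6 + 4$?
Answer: $7366$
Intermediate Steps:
$r = 4$ ($r = 0 + 4 = 4$)
$T{\left(G,y \right)} = 2 - \frac{y}{2}$ ($T{\left(G,y \right)} = \left(\frac{5}{1} + \frac{y}{-2}\right) - 3 = \left(5 \cdot 1 + y \left(- \frac{1}{2}\right)\right) - 3 = \left(5 - \frac{y}{2}\right) - 3 = 2 - \frac{y}{2}$)
$T{\left(13,-8 \right)} + 16 \cdot 4 \cdot 115 = \left(2 - -4\right) + 16 \cdot 4 \cdot 115 = \left(2 + 4\right) + 64 \cdot 115 = 6 + 7360 = 7366$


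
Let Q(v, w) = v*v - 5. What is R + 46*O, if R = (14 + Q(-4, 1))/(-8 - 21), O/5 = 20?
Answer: 133375/29 ≈ 4599.1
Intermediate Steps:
O = 100 (O = 5*20 = 100)
Q(v, w) = -5 + v**2 (Q(v, w) = v**2 - 5 = -5 + v**2)
R = -25/29 (R = (14 + (-5 + (-4)**2))/(-8 - 21) = (14 + (-5 + 16))/(-29) = (14 + 11)*(-1/29) = 25*(-1/29) = -25/29 ≈ -0.86207)
R + 46*O = -25/29 + 46*100 = -25/29 + 4600 = 133375/29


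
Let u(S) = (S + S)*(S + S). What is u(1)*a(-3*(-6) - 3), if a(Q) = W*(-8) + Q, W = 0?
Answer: 60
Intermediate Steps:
u(S) = 4*S**2 (u(S) = (2*S)*(2*S) = 4*S**2)
a(Q) = Q (a(Q) = 0*(-8) + Q = 0 + Q = Q)
u(1)*a(-3*(-6) - 3) = (4*1**2)*(-3*(-6) - 3) = (4*1)*(18 - 3) = 4*15 = 60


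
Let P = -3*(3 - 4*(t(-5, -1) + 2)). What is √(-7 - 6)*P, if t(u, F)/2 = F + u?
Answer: -129*I*√13 ≈ -465.12*I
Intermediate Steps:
t(u, F) = 2*F + 2*u (t(u, F) = 2*(F + u) = 2*F + 2*u)
P = -129 (P = -3*(3 - 4*((2*(-1) + 2*(-5)) + 2)) = -3*(3 - 4*((-2 - 10) + 2)) = -3*(3 - 4*(-12 + 2)) = -3*(3 - 4*(-10)) = -3*(3 + 40) = -3*43 = -129)
√(-7 - 6)*P = √(-7 - 6)*(-129) = √(-13)*(-129) = (I*√13)*(-129) = -129*I*√13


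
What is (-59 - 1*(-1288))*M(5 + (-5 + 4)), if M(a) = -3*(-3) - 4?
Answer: 6145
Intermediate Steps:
M(a) = 5 (M(a) = 9 - 4 = 5)
(-59 - 1*(-1288))*M(5 + (-5 + 4)) = (-59 - 1*(-1288))*5 = (-59 + 1288)*5 = 1229*5 = 6145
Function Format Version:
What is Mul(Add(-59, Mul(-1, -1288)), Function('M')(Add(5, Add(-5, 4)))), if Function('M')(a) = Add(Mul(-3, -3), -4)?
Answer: 6145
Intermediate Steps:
Function('M')(a) = 5 (Function('M')(a) = Add(9, -4) = 5)
Mul(Add(-59, Mul(-1, -1288)), Function('M')(Add(5, Add(-5, 4)))) = Mul(Add(-59, Mul(-1, -1288)), 5) = Mul(Add(-59, 1288), 5) = Mul(1229, 5) = 6145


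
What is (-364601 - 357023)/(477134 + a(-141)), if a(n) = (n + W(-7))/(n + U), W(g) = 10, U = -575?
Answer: -516682784/341628075 ≈ -1.5124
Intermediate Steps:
a(n) = (10 + n)/(-575 + n) (a(n) = (n + 10)/(n - 575) = (10 + n)/(-575 + n))
(-364601 - 357023)/(477134 + a(-141)) = (-364601 - 357023)/(477134 + (10 - 141)/(-575 - 141)) = -721624/(477134 - 131/(-716)) = -721624/(477134 - 1/716*(-131)) = -721624/(477134 + 131/716) = -721624/341628075/716 = -721624*716/341628075 = -516682784/341628075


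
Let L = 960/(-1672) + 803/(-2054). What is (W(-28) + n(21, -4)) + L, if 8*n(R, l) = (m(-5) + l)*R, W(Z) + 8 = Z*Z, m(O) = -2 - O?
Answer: 1326339013/1717144 ≈ 772.41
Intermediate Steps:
W(Z) = -8 + Z² (W(Z) = -8 + Z*Z = -8 + Z²)
n(R, l) = R*(3 + l)/8 (n(R, l) = (((-2 - 1*(-5)) + l)*R)/8 = (((-2 + 5) + l)*R)/8 = ((3 + l)*R)/8 = (R*(3 + l))/8 = R*(3 + l)/8)
L = -414307/429286 (L = 960*(-1/1672) + 803*(-1/2054) = -120/209 - 803/2054 = -414307/429286 ≈ -0.96511)
(W(-28) + n(21, -4)) + L = ((-8 + (-28)²) + (⅛)*21*(3 - 4)) - 414307/429286 = ((-8 + 784) + (⅛)*21*(-1)) - 414307/429286 = (776 - 21/8) - 414307/429286 = 6187/8 - 414307/429286 = 1326339013/1717144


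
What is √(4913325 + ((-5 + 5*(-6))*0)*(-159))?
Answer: 15*√21837 ≈ 2216.6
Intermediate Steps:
√(4913325 + ((-5 + 5*(-6))*0)*(-159)) = √(4913325 + ((-5 - 30)*0)*(-159)) = √(4913325 - 35*0*(-159)) = √(4913325 + 0*(-159)) = √(4913325 + 0) = √4913325 = 15*√21837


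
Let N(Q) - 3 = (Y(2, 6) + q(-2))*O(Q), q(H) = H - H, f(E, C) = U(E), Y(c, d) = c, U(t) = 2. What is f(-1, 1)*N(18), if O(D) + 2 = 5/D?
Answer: -8/9 ≈ -0.88889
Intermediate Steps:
f(E, C) = 2
q(H) = 0
O(D) = -2 + 5/D
N(Q) = -1 + 10/Q (N(Q) = 3 + (2 + 0)*(-2 + 5/Q) = 3 + 2*(-2 + 5/Q) = 3 + (-4 + 10/Q) = -1 + 10/Q)
f(-1, 1)*N(18) = 2*((10 - 1*18)/18) = 2*((10 - 18)/18) = 2*((1/18)*(-8)) = 2*(-4/9) = -8/9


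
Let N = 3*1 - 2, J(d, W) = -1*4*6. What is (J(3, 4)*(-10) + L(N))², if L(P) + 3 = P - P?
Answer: 56169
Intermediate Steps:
J(d, W) = -24 (J(d, W) = -4*6 = -24)
N = 1 (N = 3 - 2 = 1)
L(P) = -3 (L(P) = -3 + (P - P) = -3 + 0 = -3)
(J(3, 4)*(-10) + L(N))² = (-24*(-10) - 3)² = (240 - 3)² = 237² = 56169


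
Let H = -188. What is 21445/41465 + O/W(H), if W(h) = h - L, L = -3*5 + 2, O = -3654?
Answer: 4436171/207325 ≈ 21.397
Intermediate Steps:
L = -13 (L = -15 + 2 = -13)
W(h) = 13 + h (W(h) = h - 1*(-13) = h + 13 = 13 + h)
21445/41465 + O/W(H) = 21445/41465 - 3654/(13 - 188) = 21445*(1/41465) - 3654/(-175) = 4289/8293 - 3654*(-1/175) = 4289/8293 + 522/25 = 4436171/207325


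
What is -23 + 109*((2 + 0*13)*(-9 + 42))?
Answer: 7171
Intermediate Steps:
-23 + 109*((2 + 0*13)*(-9 + 42)) = -23 + 109*((2 + 0)*33) = -23 + 109*(2*33) = -23 + 109*66 = -23 + 7194 = 7171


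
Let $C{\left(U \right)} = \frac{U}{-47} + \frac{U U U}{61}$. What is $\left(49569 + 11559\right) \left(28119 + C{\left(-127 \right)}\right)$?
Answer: $- \frac{956597023368}{2867} \approx -3.3366 \cdot 10^{8}$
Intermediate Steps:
$C{\left(U \right)} = - \frac{U}{47} + \frac{U^{3}}{61}$ ($C{\left(U \right)} = U \left(- \frac{1}{47}\right) + U^{2} U \frac{1}{61} = - \frac{U}{47} + U^{3} \cdot \frac{1}{61} = - \frac{U}{47} + \frac{U^{3}}{61}$)
$\left(49569 + 11559\right) \left(28119 + C{\left(-127 \right)}\right) = \left(49569 + 11559\right) \left(28119 + \left(\left(- \frac{1}{47}\right) \left(-127\right) + \frac{\left(-127\right)^{3}}{61}\right)\right) = 61128 \left(28119 + \left(\frac{127}{47} + \frac{1}{61} \left(-2048383\right)\right)\right) = 61128 \left(28119 + \left(\frac{127}{47} - \frac{2048383}{61}\right)\right) = 61128 \left(28119 - \frac{96266254}{2867}\right) = 61128 \left(- \frac{15649081}{2867}\right) = - \frac{956597023368}{2867}$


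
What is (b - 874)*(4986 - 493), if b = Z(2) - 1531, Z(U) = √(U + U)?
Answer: -10796679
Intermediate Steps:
Z(U) = √2*√U (Z(U) = √(2*U) = √2*√U)
b = -1529 (b = √2*√2 - 1531 = 2 - 1531 = -1529)
(b - 874)*(4986 - 493) = (-1529 - 874)*(4986 - 493) = -2403*4493 = -10796679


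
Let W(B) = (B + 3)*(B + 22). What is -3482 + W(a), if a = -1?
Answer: -3440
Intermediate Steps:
W(B) = (3 + B)*(22 + B)
-3482 + W(a) = -3482 + (66 + (-1)² + 25*(-1)) = -3482 + (66 + 1 - 25) = -3482 + 42 = -3440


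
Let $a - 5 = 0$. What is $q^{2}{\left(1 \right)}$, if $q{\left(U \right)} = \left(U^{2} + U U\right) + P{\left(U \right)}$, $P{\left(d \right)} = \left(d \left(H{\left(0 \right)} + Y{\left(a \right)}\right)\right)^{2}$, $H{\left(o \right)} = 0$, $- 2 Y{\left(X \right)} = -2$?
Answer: $9$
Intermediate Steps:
$a = 5$ ($a = 5 + 0 = 5$)
$Y{\left(X \right)} = 1$ ($Y{\left(X \right)} = \left(- \frac{1}{2}\right) \left(-2\right) = 1$)
$P{\left(d \right)} = d^{2}$ ($P{\left(d \right)} = \left(d \left(0 + 1\right)\right)^{2} = \left(d 1\right)^{2} = d^{2}$)
$q{\left(U \right)} = 3 U^{2}$ ($q{\left(U \right)} = \left(U^{2} + U U\right) + U^{2} = \left(U^{2} + U^{2}\right) + U^{2} = 2 U^{2} + U^{2} = 3 U^{2}$)
$q^{2}{\left(1 \right)} = \left(3 \cdot 1^{2}\right)^{2} = \left(3 \cdot 1\right)^{2} = 3^{2} = 9$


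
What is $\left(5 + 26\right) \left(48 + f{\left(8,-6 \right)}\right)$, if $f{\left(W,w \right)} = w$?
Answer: $1302$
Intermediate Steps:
$\left(5 + 26\right) \left(48 + f{\left(8,-6 \right)}\right) = \left(5 + 26\right) \left(48 - 6\right) = 31 \cdot 42 = 1302$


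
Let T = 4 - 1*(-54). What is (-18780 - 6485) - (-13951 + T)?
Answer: -11372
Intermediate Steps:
T = 58 (T = 4 + 54 = 58)
(-18780 - 6485) - (-13951 + T) = (-18780 - 6485) - (-13951 + 58) = -25265 - 1*(-13893) = -25265 + 13893 = -11372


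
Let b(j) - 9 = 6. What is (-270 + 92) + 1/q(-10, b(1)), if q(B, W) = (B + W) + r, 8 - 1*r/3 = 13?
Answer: -1781/10 ≈ -178.10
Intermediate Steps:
r = -15 (r = 24 - 3*13 = 24 - 39 = -15)
b(j) = 15 (b(j) = 9 + 6 = 15)
q(B, W) = -15 + B + W (q(B, W) = (B + W) - 15 = -15 + B + W)
(-270 + 92) + 1/q(-10, b(1)) = (-270 + 92) + 1/(-15 - 10 + 15) = -178 + 1/(-10) = -178 - ⅒ = -1781/10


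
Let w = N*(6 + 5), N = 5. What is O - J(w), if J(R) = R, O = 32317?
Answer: 32262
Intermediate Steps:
w = 55 (w = 5*(6 + 5) = 5*11 = 55)
O - J(w) = 32317 - 1*55 = 32317 - 55 = 32262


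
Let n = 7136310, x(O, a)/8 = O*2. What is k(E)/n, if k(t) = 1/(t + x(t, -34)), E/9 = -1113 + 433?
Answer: -1/742461692400 ≈ -1.3469e-12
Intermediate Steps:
x(O, a) = 16*O (x(O, a) = 8*(O*2) = 8*(2*O) = 16*O)
E = -6120 (E = 9*(-1113 + 433) = 9*(-680) = -6120)
k(t) = 1/(17*t) (k(t) = 1/(t + 16*t) = 1/(17*t))
k(E)/n = ((1/17)/(-6120))/7136310 = ((1/17)*(-1/6120))*(1/7136310) = -1/104040*1/7136310 = -1/742461692400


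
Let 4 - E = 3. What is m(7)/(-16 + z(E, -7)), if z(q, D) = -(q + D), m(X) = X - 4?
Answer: -3/10 ≈ -0.30000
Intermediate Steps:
E = 1 (E = 4 - 1*3 = 4 - 3 = 1)
m(X) = -4 + X
z(q, D) = -D - q (z(q, D) = -(D + q) = -D - q)
m(7)/(-16 + z(E, -7)) = (-4 + 7)/(-16 + (-1*(-7) - 1*1)) = 3/(-16 + (7 - 1)) = 3/(-16 + 6) = 3/(-10) = 3*(-1/10) = -3/10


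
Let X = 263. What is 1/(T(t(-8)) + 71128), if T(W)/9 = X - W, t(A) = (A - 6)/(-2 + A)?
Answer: 5/367412 ≈ 1.3609e-5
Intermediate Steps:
t(A) = (-6 + A)/(-2 + A)
T(W) = 2367 - 9*W (T(W) = 9*(263 - W) = 2367 - 9*W)
1/(T(t(-8)) + 71128) = 1/((2367 - 9*(-6 - 8)/(-2 - 8)) + 71128) = 1/((2367 - 9*(-14)/(-10)) + 71128) = 1/((2367 - (-9)*(-14)/10) + 71128) = 1/((2367 - 9*7/5) + 71128) = 1/((2367 - 63/5) + 71128) = 1/(11772/5 + 71128) = 1/(367412/5) = 5/367412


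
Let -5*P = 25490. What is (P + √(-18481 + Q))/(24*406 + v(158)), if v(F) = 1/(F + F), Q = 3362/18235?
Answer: -1610968/3079105 + 316*I*√6145152567155/56147479675 ≈ -0.52319 + 0.013952*I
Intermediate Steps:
Q = 3362/18235 (Q = 3362*(1/18235) = 3362/18235 ≈ 0.18437)
P = -5098 (P = -⅕*25490 = -5098)
v(F) = 1/(2*F)
(P + √(-18481 + Q))/(24*406 + v(158)) = (-5098 + √(-18481 + 3362/18235))/(24*406 + (½)/158) = (-5098 + √(-336997673/18235))/(9744 + (½)*(1/158)) = (-5098 + I*√6145152567155/18235)/(9744 + 1/316) = (-5098 + I*√6145152567155/18235)/(3079105/316) = (-5098 + I*√6145152567155/18235)*(316/3079105) = -1610968/3079105 + 316*I*√6145152567155/56147479675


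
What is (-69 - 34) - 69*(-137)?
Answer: 9350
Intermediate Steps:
(-69 - 34) - 69*(-137) = -103 + 9453 = 9350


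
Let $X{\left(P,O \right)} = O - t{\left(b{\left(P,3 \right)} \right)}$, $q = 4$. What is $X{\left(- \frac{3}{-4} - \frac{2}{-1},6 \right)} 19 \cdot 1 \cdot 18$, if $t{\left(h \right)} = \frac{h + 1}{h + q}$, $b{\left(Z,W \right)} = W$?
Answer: $\frac{12996}{7} \approx 1856.6$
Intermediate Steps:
$t{\left(h \right)} = \frac{1 + h}{4 + h}$ ($t{\left(h \right)} = \frac{h + 1}{h + 4} = \frac{1 + h}{4 + h}$)
$X{\left(P,O \right)} = - \frac{4}{7} + O$ ($X{\left(P,O \right)} = O - \frac{1 + 3}{4 + 3} = O - \frac{1}{7} \cdot 4 = O - \frac{4}{7} = - \frac{4}{7} + O$)
$X{\left(- \frac{3}{-4} - \frac{2}{-1},6 \right)} 19 \cdot 1 \cdot 18 = \left(- \frac{4}{7} + 6\right) 19 \cdot 1 \cdot 18 = \frac{38}{7} \cdot 19 \cdot 18 = \frac{722}{7} \cdot 18 = \frac{12996}{7}$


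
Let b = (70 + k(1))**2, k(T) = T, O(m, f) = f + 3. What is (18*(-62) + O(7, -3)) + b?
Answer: 3925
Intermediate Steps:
O(m, f) = 3 + f
b = 5041 (b = (70 + 1)**2 = 71**2 = 5041)
(18*(-62) + O(7, -3)) + b = (18*(-62) + (3 - 3)) + 5041 = (-1116 + 0) + 5041 = -1116 + 5041 = 3925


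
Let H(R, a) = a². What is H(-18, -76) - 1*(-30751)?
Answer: 36527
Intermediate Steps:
H(-18, -76) - 1*(-30751) = (-76)² - 1*(-30751) = 5776 + 30751 = 36527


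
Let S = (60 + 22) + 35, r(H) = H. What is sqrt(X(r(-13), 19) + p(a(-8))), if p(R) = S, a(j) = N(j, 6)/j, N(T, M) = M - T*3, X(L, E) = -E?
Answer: 7*sqrt(2) ≈ 9.8995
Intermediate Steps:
N(T, M) = M - 3*T
a(j) = (6 - 3*j)/j
S = 117 (S = 82 + 35 = 117)
p(R) = 117
sqrt(X(r(-13), 19) + p(a(-8))) = sqrt(-1*19 + 117) = sqrt(-19 + 117) = sqrt(98) = 7*sqrt(2)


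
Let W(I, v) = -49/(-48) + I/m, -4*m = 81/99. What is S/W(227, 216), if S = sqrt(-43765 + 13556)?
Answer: -144*I*sqrt(30209)/159661 ≈ -0.15676*I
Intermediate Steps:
m = -9/44 (m = -81/(4*99) = -1/4*9/11 = -9/44 ≈ -0.20455)
W(I, v) = 49/48 - 44*I/9 (W(I, v) = -49/(-48) + I/(-9/44) = -49*(-1/48) + I*(-44/9) = 49/48 - 44*I/9)
S = I*sqrt(30209) (S = sqrt(-30209) = I*sqrt(30209) ≈ 173.81*I)
S/W(227, 216) = (I*sqrt(30209))/(49/48 - 44/9*227) = (I*sqrt(30209))/(49/48 - 9988/9) = (I*sqrt(30209))/(-159661/144) = (I*sqrt(30209))*(-144/159661) = -144*I*sqrt(30209)/159661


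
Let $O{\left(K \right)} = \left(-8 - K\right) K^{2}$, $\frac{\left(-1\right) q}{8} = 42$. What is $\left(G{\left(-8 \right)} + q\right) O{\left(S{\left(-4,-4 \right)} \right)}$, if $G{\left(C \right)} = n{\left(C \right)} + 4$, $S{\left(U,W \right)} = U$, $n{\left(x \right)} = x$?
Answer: $21760$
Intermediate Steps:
$q = -336$ ($q = \left(-8\right) 42 = -336$)
$G{\left(C \right)} = 4 + C$ ($G{\left(C \right)} = C + 4 = 4 + C$)
$O{\left(K \right)} = K^{2} \left(-8 - K\right)$
$\left(G{\left(-8 \right)} + q\right) O{\left(S{\left(-4,-4 \right)} \right)} = \left(\left(4 - 8\right) - 336\right) \left(-4\right)^{2} \left(-8 - -4\right) = \left(-4 - 336\right) 16 \left(-8 + 4\right) = - 340 \cdot 16 \left(-4\right) = \left(-340\right) \left(-64\right) = 21760$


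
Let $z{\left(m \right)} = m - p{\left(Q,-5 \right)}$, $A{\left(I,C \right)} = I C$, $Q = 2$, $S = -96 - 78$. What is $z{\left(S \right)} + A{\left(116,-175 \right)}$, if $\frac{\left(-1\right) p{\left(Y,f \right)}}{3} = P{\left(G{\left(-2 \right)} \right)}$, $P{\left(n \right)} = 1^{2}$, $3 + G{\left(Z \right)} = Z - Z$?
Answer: $-20471$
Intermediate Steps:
$S = -174$ ($S = -96 - 78 = -174$)
$G{\left(Z \right)} = -3$ ($G{\left(Z \right)} = -3 + \left(Z - Z\right) = -3 + 0 = -3$)
$P{\left(n \right)} = 1$
$p{\left(Y,f \right)} = -3$ ($p{\left(Y,f \right)} = \left(-3\right) 1 = -3$)
$A{\left(I,C \right)} = C I$
$z{\left(m \right)} = 3 + m$ ($z{\left(m \right)} = m - -3 = m + 3 = 3 + m$)
$z{\left(S \right)} + A{\left(116,-175 \right)} = \left(3 - 174\right) - 20300 = -171 - 20300 = -20471$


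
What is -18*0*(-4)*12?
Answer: 0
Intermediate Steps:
-18*0*(-4)*12 = -18*0*12 = -9*0*12 = 0*12 = 0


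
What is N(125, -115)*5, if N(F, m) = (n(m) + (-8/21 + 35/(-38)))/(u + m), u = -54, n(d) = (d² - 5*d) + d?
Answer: -54597955/134862 ≈ -404.84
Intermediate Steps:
n(d) = d² - 4*d
N(F, m) = (-1039/798 + m*(-4 + m))/(-54 + m) (N(F, m) = (m*(-4 + m) + (-8/21 + 35/(-38)))/(-54 + m) = (m*(-4 + m) + (-8*1/21 + 35*(-1/38)))/(-54 + m) = (m*(-4 + m) + (-8/21 - 35/38))/(-54 + m) = (m*(-4 + m) - 1039/798)/(-54 + m) = (-1039/798 + m*(-4 + m))/(-54 + m))
N(125, -115)*5 = ((-1039/798 - 115*(-4 - 115))/(-54 - 115))*5 = ((-1039/798 - 115*(-119))/(-169))*5 = -(-1039/798 + 13685)/169*5 = -1/169*10919591/798*5 = -10919591/134862*5 = -54597955/134862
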